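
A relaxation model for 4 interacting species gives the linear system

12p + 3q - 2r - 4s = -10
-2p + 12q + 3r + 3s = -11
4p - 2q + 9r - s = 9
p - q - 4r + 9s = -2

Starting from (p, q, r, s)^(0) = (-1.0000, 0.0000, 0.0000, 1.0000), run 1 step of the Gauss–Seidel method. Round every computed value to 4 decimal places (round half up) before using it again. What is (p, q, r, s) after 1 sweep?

(-0.5000, -1.2500, 1.0556, 0.1636)

Iteration 1:
  p = (-10 - (3)·0.0000 - (-2)·0.0000 - (-4)·1.0000) / (12) = -0.5000
  q = (-11 - (-2)·-0.5000 - (3)·0.0000 - (3)·1.0000) / (12) = -1.2500
  r = (9 - (4)·-0.5000 - (-2)·-1.2500 - (-1)·1.0000) / (9) = 1.0556
  s = (-2 - (1)·-0.5000 - (-1)·-1.2500 - (-4)·1.0556) / (9) = 0.1636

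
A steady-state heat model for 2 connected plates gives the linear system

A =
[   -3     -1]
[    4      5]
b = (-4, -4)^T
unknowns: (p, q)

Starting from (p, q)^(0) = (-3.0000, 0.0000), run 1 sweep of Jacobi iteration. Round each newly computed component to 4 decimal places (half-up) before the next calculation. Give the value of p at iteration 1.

Iteration 1:
  p = (-4 - (-1)·0.0000) / (-3) = 1.3333
  q = (-4 - (4)·-3.0000) / (5) = 1.6000

1.3333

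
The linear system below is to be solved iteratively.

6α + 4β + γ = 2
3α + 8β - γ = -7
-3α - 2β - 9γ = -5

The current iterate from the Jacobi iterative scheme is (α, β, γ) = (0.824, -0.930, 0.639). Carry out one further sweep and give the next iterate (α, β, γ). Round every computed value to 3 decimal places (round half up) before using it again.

One sweep:
  α = (2 - (4)·-0.930 - (1)·0.639) / (6) = 0.847
  β = (-7 - (3)·0.824 - (-1)·0.639) / (8) = -1.104
  γ = (-5 - (-3)·0.824 - (-2)·-0.930) / (-9) = 0.488

(0.847, -1.104, 0.488)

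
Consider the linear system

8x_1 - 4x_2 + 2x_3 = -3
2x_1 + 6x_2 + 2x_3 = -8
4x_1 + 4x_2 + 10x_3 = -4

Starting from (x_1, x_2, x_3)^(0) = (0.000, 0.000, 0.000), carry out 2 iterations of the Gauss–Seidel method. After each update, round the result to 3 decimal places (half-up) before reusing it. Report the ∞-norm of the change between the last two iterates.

Iteration 1:
  x_1 = (-3 - (-4)·0.000 - (2)·0.000) / (8) = -0.375
  x_2 = (-8 - (2)·-0.375 - (2)·0.000) / (6) = -1.208
  x_3 = (-4 - (4)·-0.375 - (4)·-1.208) / (10) = 0.233
Iteration 2:
  x_1 = (-3 - (-4)·-1.208 - (2)·0.233) / (8) = -1.037
  x_2 = (-8 - (2)·-1.037 - (2)·0.233) / (6) = -1.065
  x_3 = (-4 - (4)·-1.037 - (4)·-1.065) / (10) = 0.441
Change: (-0.662, 0.143, 0.208) → max |·| = 0.662

0.662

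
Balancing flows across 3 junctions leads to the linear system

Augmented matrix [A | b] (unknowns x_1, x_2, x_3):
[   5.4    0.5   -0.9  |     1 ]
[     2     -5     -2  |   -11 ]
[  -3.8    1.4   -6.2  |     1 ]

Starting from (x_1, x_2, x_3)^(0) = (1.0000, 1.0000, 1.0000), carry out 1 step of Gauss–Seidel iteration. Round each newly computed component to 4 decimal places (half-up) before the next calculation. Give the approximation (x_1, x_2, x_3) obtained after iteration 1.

Iteration 1:
  x_1 = (1 - (0.5)·1.0000 - (-0.9)·1.0000) / (5.4) = 0.2593
  x_2 = (-11 - (2)·0.2593 - (-2)·1.0000) / (-5) = 1.9037
  x_3 = (1 - (-3.8)·0.2593 - (1.4)·1.9037) / (-6.2) = 0.1097

(0.2593, 1.9037, 0.1097)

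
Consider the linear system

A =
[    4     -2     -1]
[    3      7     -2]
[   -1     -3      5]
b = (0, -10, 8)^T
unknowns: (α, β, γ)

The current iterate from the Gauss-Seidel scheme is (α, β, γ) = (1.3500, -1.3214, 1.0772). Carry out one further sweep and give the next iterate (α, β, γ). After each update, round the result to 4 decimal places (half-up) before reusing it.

(-0.3914, -0.9531, 0.9499)

One sweep:
  α = (0 - (-2)·-1.3214 - (-1)·1.0772) / (4) = -0.3914
  β = (-10 - (3)·-0.3914 - (-2)·1.0772) / (7) = -0.9531
  γ = (8 - (-1)·-0.3914 - (-3)·-0.9531) / (5) = 0.9499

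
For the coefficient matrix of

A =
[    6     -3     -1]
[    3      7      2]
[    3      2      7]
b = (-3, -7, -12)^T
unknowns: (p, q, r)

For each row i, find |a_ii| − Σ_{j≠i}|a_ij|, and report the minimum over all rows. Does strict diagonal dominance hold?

row 1: |6| − (3+1) = 2
row 2: |7| − (3+2) = 2
row 3: |7| − (3+2) = 2
minimum over rows = 2 → strictly diagonally dominant (convergence guaranteed)

2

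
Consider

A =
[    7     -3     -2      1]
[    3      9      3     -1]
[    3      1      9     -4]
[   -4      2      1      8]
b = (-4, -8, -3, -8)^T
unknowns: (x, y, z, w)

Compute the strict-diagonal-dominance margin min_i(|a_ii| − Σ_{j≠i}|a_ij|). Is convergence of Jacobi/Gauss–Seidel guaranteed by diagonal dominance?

row 1: |7| − (3+2+1) = 1
row 2: |9| − (3+3+1) = 2
row 3: |9| − (3+1+4) = 1
row 4: |8| − (4+2+1) = 1
minimum over rows = 1 → strictly diagonally dominant (convergence guaranteed)

1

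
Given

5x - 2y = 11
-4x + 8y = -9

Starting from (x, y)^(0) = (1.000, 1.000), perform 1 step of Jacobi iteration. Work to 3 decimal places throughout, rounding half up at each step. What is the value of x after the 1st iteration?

2.600

Iteration 1:
  x = (11 - (-2)·1.000) / (5) = 2.600
  y = (-9 - (-4)·1.000) / (8) = -0.625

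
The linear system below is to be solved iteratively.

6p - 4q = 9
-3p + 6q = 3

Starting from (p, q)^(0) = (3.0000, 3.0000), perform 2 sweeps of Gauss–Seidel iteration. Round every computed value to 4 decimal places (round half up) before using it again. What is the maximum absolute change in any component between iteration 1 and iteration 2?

0.5000

Iteration 1:
  p = (9 - (-4)·3.0000) / (6) = 3.5000
  q = (3 - (-3)·3.5000) / (6) = 2.2500
Iteration 2:
  p = (9 - (-4)·2.2500) / (6) = 3.0000
  q = (3 - (-3)·3.0000) / (6) = 2.0000
Change: (-0.5000, -0.2500) → max |·| = 0.5000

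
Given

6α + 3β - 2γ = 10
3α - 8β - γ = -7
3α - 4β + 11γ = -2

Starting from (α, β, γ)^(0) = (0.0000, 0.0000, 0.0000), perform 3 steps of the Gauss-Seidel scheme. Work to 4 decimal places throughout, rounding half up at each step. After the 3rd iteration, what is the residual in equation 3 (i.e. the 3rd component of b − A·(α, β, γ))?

Iteration 1:
  α = (10 - (3)·0.0000 - (-2)·0.0000) / (6) = 1.6667
  β = (-7 - (3)·1.6667 - (-1)·0.0000) / (-8) = 1.5000
  γ = (-2 - (3)·1.6667 - (-4)·1.5000) / (11) = -0.0909
Iteration 2:
  α = (10 - (3)·1.5000 - (-2)·-0.0909) / (6) = 0.8864
  β = (-7 - (3)·0.8864 - (-1)·-0.0909) / (-8) = 1.2188
  γ = (-2 - (3)·0.8864 - (-4)·1.2188) / (11) = 0.0196
Iteration 3:
  α = (10 - (3)·1.2188 - (-2)·0.0196) / (6) = 1.0638
  β = (-7 - (3)·1.0638 - (-1)·0.0196) / (-8) = 1.2715
  γ = (-2 - (3)·1.0638 - (-4)·1.2715) / (11) = -0.0096
Residual b − A·x = (-0.2165, -0.0290, 0.0002)

0.0002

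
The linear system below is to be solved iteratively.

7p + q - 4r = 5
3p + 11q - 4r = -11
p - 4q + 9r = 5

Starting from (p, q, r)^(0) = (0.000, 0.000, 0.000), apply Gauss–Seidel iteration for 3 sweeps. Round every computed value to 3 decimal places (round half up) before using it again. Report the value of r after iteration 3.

-0.099

Iteration 1:
  p = (5 - (1)·0.000 - (-4)·0.000) / (7) = 0.714
  q = (-11 - (3)·0.714 - (-4)·0.000) / (11) = -1.195
  r = (5 - (1)·0.714 - (-4)·-1.195) / (9) = -0.055
Iteration 2:
  p = (5 - (1)·-1.195 - (-4)·-0.055) / (7) = 0.854
  q = (-11 - (3)·0.854 - (-4)·-0.055) / (11) = -1.253
  r = (5 - (1)·0.854 - (-4)·-1.253) / (9) = -0.096
Iteration 3:
  p = (5 - (1)·-1.253 - (-4)·-0.096) / (7) = 0.838
  q = (-11 - (3)·0.838 - (-4)·-0.096) / (11) = -1.263
  r = (5 - (1)·0.838 - (-4)·-1.263) / (9) = -0.099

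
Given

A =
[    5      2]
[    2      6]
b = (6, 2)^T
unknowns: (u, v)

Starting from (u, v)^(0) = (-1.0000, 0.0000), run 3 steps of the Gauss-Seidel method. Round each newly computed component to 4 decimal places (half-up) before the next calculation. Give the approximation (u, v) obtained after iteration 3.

(1.2302, -0.0767)

Iteration 1:
  u = (6 - (2)·0.0000) / (5) = 1.2000
  v = (2 - (2)·1.2000) / (6) = -0.0667
Iteration 2:
  u = (6 - (2)·-0.0667) / (5) = 1.2267
  v = (2 - (2)·1.2267) / (6) = -0.0756
Iteration 3:
  u = (6 - (2)·-0.0756) / (5) = 1.2302
  v = (2 - (2)·1.2302) / (6) = -0.0767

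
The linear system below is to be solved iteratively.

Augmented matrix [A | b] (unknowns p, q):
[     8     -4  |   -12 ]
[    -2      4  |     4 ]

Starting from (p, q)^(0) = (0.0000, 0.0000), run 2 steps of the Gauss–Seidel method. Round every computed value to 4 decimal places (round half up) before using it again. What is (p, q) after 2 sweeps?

(-1.3750, 0.3125)

Iteration 1:
  p = (-12 - (-4)·0.0000) / (8) = -1.5000
  q = (4 - (-2)·-1.5000) / (4) = 0.2500
Iteration 2:
  p = (-12 - (-4)·0.2500) / (8) = -1.3750
  q = (4 - (-2)·-1.3750) / (4) = 0.3125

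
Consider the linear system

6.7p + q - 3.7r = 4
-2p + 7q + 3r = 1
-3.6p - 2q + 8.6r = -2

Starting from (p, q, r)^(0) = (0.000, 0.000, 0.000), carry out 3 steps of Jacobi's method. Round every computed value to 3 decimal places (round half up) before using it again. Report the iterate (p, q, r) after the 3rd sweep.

(0.564, 0.249, 0.051)

Iteration 1:
  p = (4 - (1)·0.000 - (-3.7)·0.000) / (6.7) = 0.597
  q = (1 - (-2)·0.000 - (3)·0.000) / (7) = 0.143
  r = (-2 - (-3.6)·0.000 - (-2)·0.000) / (8.6) = -0.233
Iteration 2:
  p = (4 - (1)·0.143 - (-3.7)·-0.233) / (6.7) = 0.447
  q = (1 - (-2)·0.597 - (3)·-0.233) / (7) = 0.413
  r = (-2 - (-3.6)·0.597 - (-2)·0.143) / (8.6) = 0.051
Iteration 3:
  p = (4 - (1)·0.413 - (-3.7)·0.051) / (6.7) = 0.564
  q = (1 - (-2)·0.447 - (3)·0.051) / (7) = 0.249
  r = (-2 - (-3.6)·0.447 - (-2)·0.413) / (8.6) = 0.051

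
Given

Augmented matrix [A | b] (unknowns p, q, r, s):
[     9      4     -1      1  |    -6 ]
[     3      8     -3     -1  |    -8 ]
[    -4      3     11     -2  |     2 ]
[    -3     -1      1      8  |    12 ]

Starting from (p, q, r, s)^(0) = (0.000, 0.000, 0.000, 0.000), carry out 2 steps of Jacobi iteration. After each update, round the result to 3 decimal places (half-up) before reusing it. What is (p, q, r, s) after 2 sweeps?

(-0.369, -0.494, 0.485, 1.102)

Iteration 1:
  p = (-6 - (4)·0.000 - (-1)·0.000 - (1)·0.000) / (9) = -0.667
  q = (-8 - (3)·0.000 - (-3)·0.000 - (-1)·0.000) / (8) = -1.000
  r = (2 - (-4)·0.000 - (3)·0.000 - (-2)·0.000) / (11) = 0.182
  s = (12 - (-3)·0.000 - (-1)·0.000 - (1)·0.000) / (8) = 1.500
Iteration 2:
  p = (-6 - (4)·-1.000 - (-1)·0.182 - (1)·1.500) / (9) = -0.369
  q = (-8 - (3)·-0.667 - (-3)·0.182 - (-1)·1.500) / (8) = -0.494
  r = (2 - (-4)·-0.667 - (3)·-1.000 - (-2)·1.500) / (11) = 0.485
  s = (12 - (-3)·-0.667 - (-1)·-1.000 - (1)·0.182) / (8) = 1.102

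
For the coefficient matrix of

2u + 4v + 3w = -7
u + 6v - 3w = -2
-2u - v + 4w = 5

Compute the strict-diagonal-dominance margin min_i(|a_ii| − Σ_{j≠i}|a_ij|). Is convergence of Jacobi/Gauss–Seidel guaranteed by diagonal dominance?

-5

row 1: |2| − (4+3) = -5
row 2: |6| − (1+3) = 2
row 3: |4| − (2+1) = 1
minimum over rows = -5 → not strictly diagonally dominant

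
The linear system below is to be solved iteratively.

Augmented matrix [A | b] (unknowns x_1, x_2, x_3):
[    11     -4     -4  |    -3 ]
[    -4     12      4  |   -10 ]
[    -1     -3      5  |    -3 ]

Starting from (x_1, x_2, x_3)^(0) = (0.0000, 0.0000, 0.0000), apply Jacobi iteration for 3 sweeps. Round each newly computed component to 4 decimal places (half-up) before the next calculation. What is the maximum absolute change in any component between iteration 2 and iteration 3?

Iteration 1:
  x_1 = (-3 - (-4)·0.0000 - (-4)·0.0000) / (11) = -0.2727
  x_2 = (-10 - (-4)·0.0000 - (4)·0.0000) / (12) = -0.8333
  x_3 = (-3 - (-1)·0.0000 - (-3)·0.0000) / (5) = -0.6000
Iteration 2:
  x_1 = (-3 - (-4)·-0.8333 - (-4)·-0.6000) / (11) = -0.7939
  x_2 = (-10 - (-4)·-0.2727 - (4)·-0.6000) / (12) = -0.7242
  x_3 = (-3 - (-1)·-0.2727 - (-3)·-0.8333) / (5) = -1.1545
Iteration 3:
  x_1 = (-3 - (-4)·-0.7242 - (-4)·-1.1545) / (11) = -0.9559
  x_2 = (-10 - (-4)·-0.7939 - (4)·-1.1545) / (12) = -0.7131
  x_3 = (-3 - (-1)·-0.7939 - (-3)·-0.7242) / (5) = -1.1933
Change: (-0.1620, 0.0111, -0.0388) → max |·| = 0.1620

0.1620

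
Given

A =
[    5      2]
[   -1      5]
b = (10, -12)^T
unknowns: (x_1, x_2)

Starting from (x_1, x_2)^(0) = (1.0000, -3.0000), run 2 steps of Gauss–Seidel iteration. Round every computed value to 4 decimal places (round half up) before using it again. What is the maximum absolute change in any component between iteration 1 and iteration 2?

Iteration 1:
  x_1 = (10 - (2)·-3.0000) / (5) = 3.2000
  x_2 = (-12 - (-1)·3.2000) / (5) = -1.7600
Iteration 2:
  x_1 = (10 - (2)·-1.7600) / (5) = 2.7040
  x_2 = (-12 - (-1)·2.7040) / (5) = -1.8592
Change: (-0.4960, -0.0992) → max |·| = 0.4960

0.4960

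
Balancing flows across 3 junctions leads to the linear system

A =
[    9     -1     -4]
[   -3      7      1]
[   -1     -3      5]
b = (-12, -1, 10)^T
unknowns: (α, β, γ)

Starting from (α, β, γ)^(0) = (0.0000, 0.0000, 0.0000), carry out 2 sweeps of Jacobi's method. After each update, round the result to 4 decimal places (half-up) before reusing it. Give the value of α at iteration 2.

Iteration 1:
  α = (-12 - (-1)·0.0000 - (-4)·0.0000) / (9) = -1.3333
  β = (-1 - (-3)·0.0000 - (1)·0.0000) / (7) = -0.1429
  γ = (10 - (-1)·0.0000 - (-3)·0.0000) / (5) = 2.0000
Iteration 2:
  α = (-12 - (-1)·-0.1429 - (-4)·2.0000) / (9) = -0.4603
  β = (-1 - (-3)·-1.3333 - (1)·2.0000) / (7) = -1.0000
  γ = (10 - (-1)·-1.3333 - (-3)·-0.1429) / (5) = 1.6476

-0.4603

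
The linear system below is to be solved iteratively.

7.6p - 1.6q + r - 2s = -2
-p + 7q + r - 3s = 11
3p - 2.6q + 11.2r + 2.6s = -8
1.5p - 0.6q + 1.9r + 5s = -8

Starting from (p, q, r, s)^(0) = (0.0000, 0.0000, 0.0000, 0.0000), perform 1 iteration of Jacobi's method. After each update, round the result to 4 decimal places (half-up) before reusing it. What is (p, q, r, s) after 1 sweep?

Iteration 1:
  p = (-2 - (-1.6)·0.0000 - (1)·0.0000 - (-2)·0.0000) / (7.6) = -0.2632
  q = (11 - (-1)·0.0000 - (1)·0.0000 - (-3)·0.0000) / (7) = 1.5714
  r = (-8 - (3)·0.0000 - (-2.6)·0.0000 - (2.6)·0.0000) / (11.2) = -0.7143
  s = (-8 - (1.5)·0.0000 - (-0.6)·0.0000 - (1.9)·0.0000) / (5) = -1.6000

(-0.2632, 1.5714, -0.7143, -1.6000)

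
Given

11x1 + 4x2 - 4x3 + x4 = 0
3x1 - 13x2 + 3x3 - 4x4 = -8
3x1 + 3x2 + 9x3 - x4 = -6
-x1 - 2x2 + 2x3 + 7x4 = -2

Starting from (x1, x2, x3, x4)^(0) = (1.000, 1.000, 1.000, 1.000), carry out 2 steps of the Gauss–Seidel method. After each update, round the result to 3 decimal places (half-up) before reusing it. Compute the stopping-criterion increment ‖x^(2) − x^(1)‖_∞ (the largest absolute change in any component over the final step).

0.355

Iteration 1:
  x1 = (0 - (4)·1.000 - (-4)·1.000 - (1)·1.000) / (11) = -0.091
  x2 = (-8 - (3)·-0.091 - (3)·1.000 - (-4)·1.000) / (-13) = 0.517
  x3 = (-6 - (3)·-0.091 - (3)·0.517 - (-1)·1.000) / (9) = -0.698
  x4 = (-2 - (-1)·-0.091 - (-2)·0.517 - (2)·-0.698) / (7) = 0.048
Iteration 2:
  x1 = (0 - (4)·0.517 - (-4)·-0.698 - (1)·0.048) / (11) = -0.446
  x2 = (-8 - (3)·-0.446 - (3)·-0.698 - (-4)·0.048) / (-13) = 0.337
  x3 = (-6 - (3)·-0.446 - (3)·0.337 - (-1)·0.048) / (9) = -0.625
  x4 = (-2 - (-1)·-0.446 - (-2)·0.337 - (2)·-0.625) / (7) = -0.075
Change: (-0.355, -0.180, 0.073, -0.123) → max |·| = 0.355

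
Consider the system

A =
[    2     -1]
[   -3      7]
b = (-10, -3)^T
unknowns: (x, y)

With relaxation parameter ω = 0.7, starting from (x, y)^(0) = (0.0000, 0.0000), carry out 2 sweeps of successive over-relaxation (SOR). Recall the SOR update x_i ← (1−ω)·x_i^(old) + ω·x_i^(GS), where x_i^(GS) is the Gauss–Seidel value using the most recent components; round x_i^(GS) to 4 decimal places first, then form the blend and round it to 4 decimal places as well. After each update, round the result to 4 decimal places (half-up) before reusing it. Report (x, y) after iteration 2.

(-5.0225, -2.2118)

Iteration 1:
  x: GS value = (-10 - (-1)·0.0000) / (2) = -5.0000;  x ← (1−ω)·0.0000 + ω·-5.0000 = -3.5000
  y: GS value = (-3 - (-3)·-3.5000) / (7) = -1.9286;  y ← (1−ω)·0.0000 + ω·-1.9286 = -1.3500
Iteration 2:
  x: GS value = (-10 - (-1)·-1.3500) / (2) = -5.6750;  x ← (1−ω)·-3.5000 + ω·-5.6750 = -5.0225
  y: GS value = (-3 - (-3)·-5.0225) / (7) = -2.5811;  y ← (1−ω)·-1.3500 + ω·-2.5811 = -2.2118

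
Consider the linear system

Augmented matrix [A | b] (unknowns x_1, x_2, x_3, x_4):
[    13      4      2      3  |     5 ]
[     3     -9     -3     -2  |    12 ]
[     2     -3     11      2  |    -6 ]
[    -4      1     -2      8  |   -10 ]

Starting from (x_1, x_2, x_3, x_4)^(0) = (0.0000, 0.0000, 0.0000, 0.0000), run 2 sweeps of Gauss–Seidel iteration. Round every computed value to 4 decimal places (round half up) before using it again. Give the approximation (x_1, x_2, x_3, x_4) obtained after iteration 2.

Iteration 1:
  x_1 = (5 - (4)·0.0000 - (2)·0.0000 - (3)·0.0000) / (13) = 0.3846
  x_2 = (12 - (3)·0.3846 - (-3)·0.0000 - (-2)·0.0000) / (-9) = -1.2051
  x_3 = (-6 - (2)·0.3846 - (-3)·-1.2051 - (2)·0.0000) / (11) = -0.9440
  x_4 = (-10 - (-4)·0.3846 - (1)·-1.2051 - (-2)·-0.9440) / (8) = -1.1431
Iteration 2:
  x_1 = (5 - (4)·-1.2051 - (2)·-0.9440 - (3)·-1.1431) / (13) = 1.1644
  x_2 = (12 - (3)·1.1644 - (-3)·-0.9440 - (-2)·-1.1431) / (-9) = -0.3765
  x_3 = (-6 - (2)·1.1644 - (-3)·-0.3765 - (2)·-1.1431) / (11) = -0.6520
  x_4 = (-10 - (-4)·1.1644 - (1)·-0.3765 - (-2)·-0.6520) / (8) = -0.7837

(1.1644, -0.3765, -0.6520, -0.7837)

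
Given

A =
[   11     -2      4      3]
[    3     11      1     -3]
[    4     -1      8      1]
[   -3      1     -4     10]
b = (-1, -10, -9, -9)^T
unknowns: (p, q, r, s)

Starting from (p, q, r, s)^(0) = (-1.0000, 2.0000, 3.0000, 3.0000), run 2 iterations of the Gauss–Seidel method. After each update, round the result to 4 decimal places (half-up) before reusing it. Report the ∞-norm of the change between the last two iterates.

2.2596

Iteration 1:
  p = (-1 - (-2)·2.0000 - (4)·3.0000 - (3)·3.0000) / (11) = -1.6364
  q = (-10 - (3)·-1.6364 - (1)·3.0000 - (-3)·3.0000) / (11) = 0.0827
  r = (-9 - (4)·-1.6364 - (-1)·0.0827 - (1)·3.0000) / (8) = -0.6715
  s = (-9 - (-3)·-1.6364 - (1)·0.0827 - (-4)·-0.6715) / (10) = -1.6678
Iteration 2:
  p = (-1 - (-2)·0.0827 - (4)·-0.6715 - (3)·-1.6678) / (11) = 0.6232
  q = (-10 - (3)·0.6232 - (1)·-0.6715 - (-3)·-1.6678) / (11) = -1.4729
  r = (-9 - (4)·0.6232 - (-1)·-1.4729 - (1)·-1.6678) / (8) = -1.4122
  s = (-9 - (-3)·0.6232 - (1)·-1.4729 - (-4)·-1.4122) / (10) = -1.1306
Change: (2.2596, -1.5556, -0.7407, 0.5372) → max |·| = 2.2596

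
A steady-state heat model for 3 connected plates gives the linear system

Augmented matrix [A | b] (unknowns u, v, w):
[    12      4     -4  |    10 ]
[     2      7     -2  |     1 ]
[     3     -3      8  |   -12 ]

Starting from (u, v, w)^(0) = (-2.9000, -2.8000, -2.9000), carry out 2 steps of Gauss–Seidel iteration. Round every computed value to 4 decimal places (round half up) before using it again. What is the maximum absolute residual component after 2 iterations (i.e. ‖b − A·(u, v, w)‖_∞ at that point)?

0.5251

Iteration 1:
  u = (10 - (4)·-2.8000 - (-4)·-2.9000) / (12) = 0.8000
  v = (1 - (2)·0.8000 - (-2)·-2.9000) / (7) = -0.9143
  w = (-12 - (3)·0.8000 - (-3)·-0.9143) / (8) = -2.1429
Iteration 2:
  u = (10 - (4)·-0.9143 - (-4)·-2.1429) / (12) = 0.4238
  v = (1 - (2)·0.4238 - (-2)·-2.1429) / (7) = -0.5905
  w = (-12 - (3)·0.4238 - (-3)·-0.5905) / (8) = -1.8804
Residual b − A·x = (-0.2452, 0.5251, 0.0003); ∞-norm = 0.5251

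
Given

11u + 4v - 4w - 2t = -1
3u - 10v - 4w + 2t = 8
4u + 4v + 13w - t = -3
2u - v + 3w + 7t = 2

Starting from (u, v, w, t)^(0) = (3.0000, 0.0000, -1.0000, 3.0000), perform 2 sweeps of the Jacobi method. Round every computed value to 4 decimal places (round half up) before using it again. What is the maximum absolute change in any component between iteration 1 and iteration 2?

Iteration 1:
  u = (-1 - (4)·0.0000 - (-4)·-1.0000 - (-2)·3.0000) / (11) = 0.0909
  v = (8 - (3)·3.0000 - (-4)·-1.0000 - (2)·3.0000) / (-10) = 1.1000
  w = (-3 - (4)·3.0000 - (4)·0.0000 - (-1)·3.0000) / (13) = -0.9231
  t = (2 - (2)·3.0000 - (-1)·0.0000 - (3)·-1.0000) / (7) = -0.1429
Iteration 2:
  u = (-1 - (4)·1.1000 - (-4)·-0.9231 - (-2)·-0.1429) / (11) = -0.8526
  v = (8 - (3)·0.0909 - (-4)·-0.9231 - (2)·-0.1429) / (-10) = -0.4321
  w = (-3 - (4)·0.0909 - (4)·1.1000 - (-1)·-0.1429) / (13) = -0.6082
  t = (2 - (2)·0.0909 - (-1)·1.1000 - (3)·-0.9231) / (7) = 0.8125
Change: (-0.9435, -1.5321, 0.3149, 0.9554) → max |·| = 1.5321

1.5321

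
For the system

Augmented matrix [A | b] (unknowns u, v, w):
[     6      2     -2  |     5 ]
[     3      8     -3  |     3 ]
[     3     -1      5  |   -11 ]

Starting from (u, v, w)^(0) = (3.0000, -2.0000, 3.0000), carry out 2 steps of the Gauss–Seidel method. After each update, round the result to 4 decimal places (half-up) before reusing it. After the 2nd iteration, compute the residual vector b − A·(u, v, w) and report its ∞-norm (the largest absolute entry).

5.7826

Iteration 1:
  u = (5 - (2)·-2.0000 - (-2)·3.0000) / (6) = 2.5000
  v = (3 - (3)·2.5000 - (-3)·3.0000) / (8) = 0.5625
  w = (-11 - (3)·2.5000 - (-1)·0.5625) / (5) = -3.5875
Iteration 2:
  u = (5 - (2)·0.5625 - (-2)·-3.5875) / (6) = -0.5500
  v = (3 - (3)·-0.5500 - (-3)·-3.5875) / (8) = -0.7641
  w = (-11 - (3)·-0.5500 - (-1)·-0.7641) / (5) = -2.0228
Residual b − A·x = (5.7826, 4.6944, -0.0001); ∞-norm = 5.7826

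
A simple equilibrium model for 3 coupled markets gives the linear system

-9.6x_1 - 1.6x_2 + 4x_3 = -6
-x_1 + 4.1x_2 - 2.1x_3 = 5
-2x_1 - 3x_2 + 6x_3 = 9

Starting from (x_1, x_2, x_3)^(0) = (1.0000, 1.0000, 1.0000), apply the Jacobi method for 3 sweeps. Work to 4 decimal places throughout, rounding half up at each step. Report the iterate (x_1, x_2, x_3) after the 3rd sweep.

Iteration 1:
  x_1 = (-6 - (-1.6)·1.0000 - (4)·1.0000) / (-9.6) = 0.8750
  x_2 = (5 - (-1)·1.0000 - (-2.1)·1.0000) / (4.1) = 1.9756
  x_3 = (9 - (-2)·1.0000 - (-3)·1.0000) / (6) = 2.3333
Iteration 2:
  x_1 = (-6 - (-1.6)·1.9756 - (4)·2.3333) / (-9.6) = 1.2679
  x_2 = (5 - (-1)·0.8750 - (-2.1)·2.3333) / (4.1) = 2.6280
  x_3 = (9 - (-2)·0.8750 - (-3)·1.9756) / (6) = 2.7795
Iteration 3:
  x_1 = (-6 - (-1.6)·2.6280 - (4)·2.7795) / (-9.6) = 1.3451
  x_2 = (5 - (-1)·1.2679 - (-2.1)·2.7795) / (4.1) = 2.9524
  x_3 = (9 - (-2)·1.2679 - (-3)·2.6280) / (6) = 3.2366

(1.3451, 2.9524, 3.2366)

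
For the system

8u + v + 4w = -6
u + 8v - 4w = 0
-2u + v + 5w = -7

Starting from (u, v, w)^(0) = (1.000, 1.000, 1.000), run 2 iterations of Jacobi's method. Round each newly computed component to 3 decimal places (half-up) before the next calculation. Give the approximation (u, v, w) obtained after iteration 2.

Iteration 1:
  u = (-6 - (1)·1.000 - (4)·1.000) / (8) = -1.375
  v = (0 - (1)·1.000 - (-4)·1.000) / (8) = 0.375
  w = (-7 - (-2)·1.000 - (1)·1.000) / (5) = -1.200
Iteration 2:
  u = (-6 - (1)·0.375 - (4)·-1.200) / (8) = -0.197
  v = (0 - (1)·-1.375 - (-4)·-1.200) / (8) = -0.428
  w = (-7 - (-2)·-1.375 - (1)·0.375) / (5) = -2.025

(-0.197, -0.428, -2.025)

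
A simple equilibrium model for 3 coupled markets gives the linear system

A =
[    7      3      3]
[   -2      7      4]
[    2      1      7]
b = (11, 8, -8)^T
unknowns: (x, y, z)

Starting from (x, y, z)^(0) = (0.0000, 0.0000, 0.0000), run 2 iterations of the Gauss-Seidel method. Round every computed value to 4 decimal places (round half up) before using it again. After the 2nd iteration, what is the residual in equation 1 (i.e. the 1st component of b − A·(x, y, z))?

-2.6611

Iteration 1:
  x = (11 - (3)·0.0000 - (3)·0.0000) / (7) = 1.5714
  y = (8 - (-2)·1.5714 - (4)·0.0000) / (7) = 1.5918
  z = (-8 - (2)·1.5714 - (1)·1.5918) / (7) = -1.8192
Iteration 2:
  x = (11 - (3)·1.5918 - (3)·-1.8192) / (7) = 1.6689
  y = (8 - (-2)·1.6689 - (4)·-1.8192) / (7) = 2.6592
  z = (-8 - (2)·1.6689 - (1)·2.6592) / (7) = -1.9996
Residual b − A·x = (-2.6611, 0.7218, 0.0002)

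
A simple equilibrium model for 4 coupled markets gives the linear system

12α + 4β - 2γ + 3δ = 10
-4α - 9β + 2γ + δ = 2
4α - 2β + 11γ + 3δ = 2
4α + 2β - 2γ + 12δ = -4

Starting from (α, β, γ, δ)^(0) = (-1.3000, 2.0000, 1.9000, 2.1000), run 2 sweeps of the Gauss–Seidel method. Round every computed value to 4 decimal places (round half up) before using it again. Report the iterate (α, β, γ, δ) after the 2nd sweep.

(0.7447, -0.6677, -0.0894, -0.4852)

Iteration 1:
  α = (10 - (4)·2.0000 - (-2)·1.9000 - (3)·2.1000) / (12) = -0.0417
  β = (2 - (-4)·-0.0417 - (2)·1.9000 - (1)·2.1000) / (-9) = 0.4519
  γ = (2 - (4)·-0.0417 - (-2)·0.4519 - (3)·2.1000) / (11) = -0.2936
  δ = (-4 - (4)·-0.0417 - (2)·0.4519 - (-2)·-0.2936) / (12) = -0.4437
Iteration 2:
  α = (10 - (4)·0.4519 - (-2)·-0.2936 - (3)·-0.4437) / (12) = 0.7447
  β = (2 - (-4)·0.7447 - (2)·-0.2936 - (1)·-0.4437) / (-9) = -0.6677
  γ = (2 - (4)·0.7447 - (-2)·-0.6677 - (3)·-0.4437) / (11) = -0.0894
  δ = (-4 - (4)·0.7447 - (2)·-0.6677 - (-2)·-0.0894) / (12) = -0.4852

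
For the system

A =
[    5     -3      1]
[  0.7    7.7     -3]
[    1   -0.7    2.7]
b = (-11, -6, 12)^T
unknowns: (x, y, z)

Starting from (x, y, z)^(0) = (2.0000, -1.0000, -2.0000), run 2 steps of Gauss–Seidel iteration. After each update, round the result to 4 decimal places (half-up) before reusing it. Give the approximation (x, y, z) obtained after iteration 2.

Iteration 1:
  x = (-11 - (-3)·-1.0000 - (1)·-2.0000) / (5) = -2.4000
  y = (-6 - (0.7)·-2.4000 - (-3)·-2.0000) / (7.7) = -1.3403
  z = (12 - (1)·-2.4000 - (-0.7)·-1.3403) / (2.7) = 4.9858
Iteration 2:
  x = (-11 - (-3)·-1.3403 - (1)·4.9858) / (5) = -4.0013
  y = (-6 - (0.7)·-4.0013 - (-3)·4.9858) / (7.7) = 1.5271
  z = (12 - (1)·-4.0013 - (-0.7)·1.5271) / (2.7) = 6.3223

(-4.0013, 1.5271, 6.3223)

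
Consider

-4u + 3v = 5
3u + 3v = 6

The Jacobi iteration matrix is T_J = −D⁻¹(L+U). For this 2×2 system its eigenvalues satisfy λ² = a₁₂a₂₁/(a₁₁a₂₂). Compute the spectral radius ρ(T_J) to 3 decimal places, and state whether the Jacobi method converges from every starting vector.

a₁₂a₂₁/(a₁₁a₂₂) = (3)·(3) / ((-4)·(3)) = -0.750000
ρ = √|-0.750000| = √0.750000 = 0.866
ρ < 1, so Jacobi converges

0.866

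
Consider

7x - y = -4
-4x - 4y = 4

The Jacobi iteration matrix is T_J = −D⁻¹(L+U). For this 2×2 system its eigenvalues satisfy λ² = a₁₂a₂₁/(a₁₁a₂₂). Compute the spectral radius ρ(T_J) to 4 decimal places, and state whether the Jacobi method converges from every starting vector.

a₁₂a₂₁/(a₁₁a₂₂) = (-1)·(-4) / ((7)·(-4)) = -0.142857
ρ = √|-0.142857| = √0.142857 = 0.3780
ρ < 1, so Jacobi converges

0.3780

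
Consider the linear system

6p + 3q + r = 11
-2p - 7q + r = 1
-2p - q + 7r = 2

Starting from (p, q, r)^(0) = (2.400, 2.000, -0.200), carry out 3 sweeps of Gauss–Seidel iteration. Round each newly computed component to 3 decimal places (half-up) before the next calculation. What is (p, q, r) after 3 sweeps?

Iteration 1:
  p = (11 - (3)·2.000 - (1)·-0.200) / (6) = 0.867
  q = (1 - (-2)·0.867 - (1)·-0.200) / (-7) = -0.419
  r = (2 - (-2)·0.867 - (-1)·-0.419) / (7) = 0.474
Iteration 2:
  p = (11 - (3)·-0.419 - (1)·0.474) / (6) = 1.964
  q = (1 - (-2)·1.964 - (1)·0.474) / (-7) = -0.636
  r = (2 - (-2)·1.964 - (-1)·-0.636) / (7) = 0.756
Iteration 3:
  p = (11 - (3)·-0.636 - (1)·0.756) / (6) = 2.025
  q = (1 - (-2)·2.025 - (1)·0.756) / (-7) = -0.613
  r = (2 - (-2)·2.025 - (-1)·-0.613) / (7) = 0.777

(2.025, -0.613, 0.777)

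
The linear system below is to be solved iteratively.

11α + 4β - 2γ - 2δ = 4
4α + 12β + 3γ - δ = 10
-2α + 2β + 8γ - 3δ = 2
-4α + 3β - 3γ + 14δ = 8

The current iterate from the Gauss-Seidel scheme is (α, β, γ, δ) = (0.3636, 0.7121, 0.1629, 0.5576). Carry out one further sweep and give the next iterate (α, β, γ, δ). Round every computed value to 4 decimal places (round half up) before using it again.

(0.2357, 0.7605, 0.3279, 0.5461)

One sweep:
  α = (4 - (4)·0.7121 - (-2)·0.1629 - (-2)·0.5576) / (11) = 0.2357
  β = (10 - (4)·0.2357 - (3)·0.1629 - (-1)·0.5576) / (12) = 0.7605
  γ = (2 - (-2)·0.2357 - (2)·0.7605 - (-3)·0.5576) / (8) = 0.3279
  δ = (8 - (-4)·0.2357 - (3)·0.7605 - (-3)·0.3279) / (14) = 0.5461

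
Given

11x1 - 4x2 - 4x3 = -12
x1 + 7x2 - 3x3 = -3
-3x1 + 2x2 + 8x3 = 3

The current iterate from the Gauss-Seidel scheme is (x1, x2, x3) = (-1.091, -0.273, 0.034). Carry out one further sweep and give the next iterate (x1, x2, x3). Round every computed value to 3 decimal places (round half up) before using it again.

One sweep:
  x1 = (-12 - (-4)·-0.273 - (-4)·0.034) / (11) = -1.178
  x2 = (-3 - (1)·-1.178 - (-3)·0.034) / (7) = -0.246
  x3 = (3 - (-3)·-1.178 - (2)·-0.246) / (8) = -0.005

(-1.178, -0.246, -0.005)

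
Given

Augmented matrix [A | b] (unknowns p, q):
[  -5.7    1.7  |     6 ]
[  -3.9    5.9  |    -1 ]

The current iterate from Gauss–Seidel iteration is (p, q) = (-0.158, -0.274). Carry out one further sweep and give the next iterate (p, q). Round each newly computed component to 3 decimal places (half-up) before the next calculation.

(-1.134, -0.919)

One sweep:
  p = (6 - (1.7)·-0.274) / (-5.7) = -1.134
  q = (-1 - (-3.9)·-1.134) / (5.9) = -0.919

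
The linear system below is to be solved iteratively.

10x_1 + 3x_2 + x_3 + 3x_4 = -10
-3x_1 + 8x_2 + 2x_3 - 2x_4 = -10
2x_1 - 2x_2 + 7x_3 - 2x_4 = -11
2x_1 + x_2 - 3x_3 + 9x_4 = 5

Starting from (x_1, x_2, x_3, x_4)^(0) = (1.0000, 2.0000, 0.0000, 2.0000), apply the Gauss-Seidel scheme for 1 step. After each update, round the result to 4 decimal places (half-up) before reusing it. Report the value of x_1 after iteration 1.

-2.2000

Iteration 1:
  x_1 = (-10 - (3)·2.0000 - (1)·0.0000 - (3)·2.0000) / (10) = -2.2000
  x_2 = (-10 - (-3)·-2.2000 - (2)·0.0000 - (-2)·2.0000) / (8) = -1.5750
  x_3 = (-11 - (2)·-2.2000 - (-2)·-1.5750 - (-2)·2.0000) / (7) = -0.8214
  x_4 = (5 - (2)·-2.2000 - (1)·-1.5750 - (-3)·-0.8214) / (9) = 0.9456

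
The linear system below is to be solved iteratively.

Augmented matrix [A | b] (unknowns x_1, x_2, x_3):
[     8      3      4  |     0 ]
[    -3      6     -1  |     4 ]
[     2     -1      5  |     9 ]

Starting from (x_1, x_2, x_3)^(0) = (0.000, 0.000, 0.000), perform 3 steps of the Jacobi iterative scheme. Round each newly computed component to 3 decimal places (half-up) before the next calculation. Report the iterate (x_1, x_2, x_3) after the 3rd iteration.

(-1.329, 0.414, 2.453)

Iteration 1:
  x_1 = (0 - (3)·0.000 - (4)·0.000) / (8) = 0.000
  x_2 = (4 - (-3)·0.000 - (-1)·0.000) / (6) = 0.667
  x_3 = (9 - (2)·0.000 - (-1)·0.000) / (5) = 1.800
Iteration 2:
  x_1 = (0 - (3)·0.667 - (4)·1.800) / (8) = -1.150
  x_2 = (4 - (-3)·0.000 - (-1)·1.800) / (6) = 0.967
  x_3 = (9 - (2)·0.000 - (-1)·0.667) / (5) = 1.933
Iteration 3:
  x_1 = (0 - (3)·0.967 - (4)·1.933) / (8) = -1.329
  x_2 = (4 - (-3)·-1.150 - (-1)·1.933) / (6) = 0.414
  x_3 = (9 - (2)·-1.150 - (-1)·0.967) / (5) = 2.453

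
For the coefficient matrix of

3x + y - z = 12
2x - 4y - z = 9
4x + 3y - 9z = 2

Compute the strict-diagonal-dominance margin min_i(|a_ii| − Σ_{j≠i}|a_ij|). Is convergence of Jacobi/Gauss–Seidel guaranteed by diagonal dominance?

row 1: |3| − (1+1) = 1
row 2: |-4| − (2+1) = 1
row 3: |-9| − (4+3) = 2
minimum over rows = 1 → strictly diagonally dominant (convergence guaranteed)

1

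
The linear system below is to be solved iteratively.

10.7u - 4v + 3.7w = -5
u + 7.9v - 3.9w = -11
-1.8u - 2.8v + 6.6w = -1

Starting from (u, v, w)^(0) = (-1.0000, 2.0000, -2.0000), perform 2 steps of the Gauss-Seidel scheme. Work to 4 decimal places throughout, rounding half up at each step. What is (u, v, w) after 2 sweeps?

Iteration 1:
  u = (-5 - (-4)·2.0000 - (3.7)·-2.0000) / (10.7) = 0.9720
  v = (-11 - (1)·0.9720 - (-3.9)·-2.0000) / (7.9) = -2.5028
  w = (-1 - (-1.8)·0.9720 - (-2.8)·-2.5028) / (6.6) = -0.9482
Iteration 2:
  u = (-5 - (-4)·-2.5028 - (3.7)·-0.9482) / (10.7) = -1.0750
  v = (-11 - (1)·-1.0750 - (-3.9)·-0.9482) / (7.9) = -1.7244
  w = (-1 - (-1.8)·-1.0750 - (-2.8)·-1.7244) / (6.6) = -1.1763

(-1.0750, -1.7244, -1.1763)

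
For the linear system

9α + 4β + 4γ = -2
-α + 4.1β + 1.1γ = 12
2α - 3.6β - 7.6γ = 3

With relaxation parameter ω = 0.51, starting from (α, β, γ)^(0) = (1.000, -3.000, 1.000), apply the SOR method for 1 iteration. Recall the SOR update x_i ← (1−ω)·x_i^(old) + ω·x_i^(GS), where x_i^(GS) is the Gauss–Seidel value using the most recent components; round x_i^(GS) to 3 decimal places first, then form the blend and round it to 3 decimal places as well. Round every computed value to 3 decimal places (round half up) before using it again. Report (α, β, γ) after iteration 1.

(0.830, -0.011, 0.403)

Iteration 1:
  α: GS value = (-2 - (4)·-3.000 - (4)·1.000) / (9) = 0.667;  α ← (1−ω)·1.000 + ω·0.667 = 0.830
  β: GS value = (12 - (-1)·0.830 - (1.1)·1.000) / (4.1) = 2.861;  β ← (1−ω)·-3.000 + ω·2.861 = -0.011
  γ: GS value = (3 - (2)·0.830 - (-3.6)·-0.011) / (-7.6) = -0.171;  γ ← (1−ω)·1.000 + ω·-0.171 = 0.403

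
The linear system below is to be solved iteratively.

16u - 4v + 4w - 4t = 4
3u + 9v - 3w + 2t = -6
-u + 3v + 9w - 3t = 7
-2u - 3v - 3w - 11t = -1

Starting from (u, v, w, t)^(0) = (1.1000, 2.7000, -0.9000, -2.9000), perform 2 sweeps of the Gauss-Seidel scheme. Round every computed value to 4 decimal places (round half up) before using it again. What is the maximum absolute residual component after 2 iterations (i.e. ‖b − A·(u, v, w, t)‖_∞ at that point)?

Iteration 1:
  u = (4 - (-4)·2.7000 - (4)·-0.9000 - (-4)·-2.9000) / (16) = 0.4250
  v = (-6 - (3)·0.4250 - (-3)·-0.9000 - (2)·-2.9000) / (9) = -0.4639
  w = (7 - (-1)·0.4250 - (3)·-0.4639 - (-3)·-2.9000) / (9) = 0.0130
  t = (-1 - (-2)·0.4250 - (-3)·-0.4639 - (-3)·0.0130) / (-11) = 0.1366
Iteration 2:
  u = (4 - (-4)·-0.4639 - (4)·0.0130 - (-4)·0.1366) / (16) = 0.1649
  v = (-6 - (3)·0.1649 - (-3)·0.0130 - (2)·0.1366) / (9) = -0.7477
  w = (7 - (-1)·0.1649 - (3)·-0.7477 - (-3)·0.1366) / (9) = 1.0909
  t = (-1 - (-2)·0.1649 - (-3)·-0.7477 - (-3)·1.0909) / (-11) = -0.0327
Residual b − A·x = (-6.1236, 3.5727, -0.5082, -0.0003); ∞-norm = 6.1236

6.1236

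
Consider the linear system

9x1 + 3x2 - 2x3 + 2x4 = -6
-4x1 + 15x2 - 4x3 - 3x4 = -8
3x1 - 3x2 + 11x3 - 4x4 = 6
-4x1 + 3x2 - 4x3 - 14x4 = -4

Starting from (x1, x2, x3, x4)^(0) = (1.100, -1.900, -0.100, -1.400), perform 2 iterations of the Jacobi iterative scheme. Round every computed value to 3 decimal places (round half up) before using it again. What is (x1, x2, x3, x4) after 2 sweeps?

Iteration 1:
  x1 = (-6 - (3)·-1.900 - (-2)·-0.100 - (2)·-1.400) / (9) = 0.256
  x2 = (-8 - (-4)·1.100 - (-4)·-0.100 - (-3)·-1.400) / (15) = -0.547
  x3 = (6 - (3)·1.100 - (-3)·-1.900 - (-4)·-1.400) / (11) = -0.782
  x4 = (-4 - (-4)·1.100 - (3)·-1.900 - (-4)·-0.100) / (-14) = -0.407
Iteration 2:
  x1 = (-6 - (3)·-0.547 - (-2)·-0.782 - (2)·-0.407) / (9) = -0.568
  x2 = (-8 - (-4)·0.256 - (-4)·-0.782 - (-3)·-0.407) / (15) = -0.755
  x3 = (6 - (3)·0.256 - (-3)·-0.547 - (-4)·-0.407) / (11) = 0.178
  x4 = (-4 - (-4)·0.256 - (3)·-0.547 - (-4)·-0.782) / (-14) = 0.319

(-0.568, -0.755, 0.178, 0.319)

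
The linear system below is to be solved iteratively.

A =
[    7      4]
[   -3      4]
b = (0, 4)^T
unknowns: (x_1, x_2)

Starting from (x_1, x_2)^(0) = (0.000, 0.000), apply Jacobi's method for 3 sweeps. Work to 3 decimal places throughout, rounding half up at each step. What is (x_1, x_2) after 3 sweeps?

Iteration 1:
  x_1 = (0 - (4)·0.000) / (7) = 0.000
  x_2 = (4 - (-3)·0.000) / (4) = 1.000
Iteration 2:
  x_1 = (0 - (4)·1.000) / (7) = -0.571
  x_2 = (4 - (-3)·0.000) / (4) = 1.000
Iteration 3:
  x_1 = (0 - (4)·1.000) / (7) = -0.571
  x_2 = (4 - (-3)·-0.571) / (4) = 0.572

(-0.571, 0.572)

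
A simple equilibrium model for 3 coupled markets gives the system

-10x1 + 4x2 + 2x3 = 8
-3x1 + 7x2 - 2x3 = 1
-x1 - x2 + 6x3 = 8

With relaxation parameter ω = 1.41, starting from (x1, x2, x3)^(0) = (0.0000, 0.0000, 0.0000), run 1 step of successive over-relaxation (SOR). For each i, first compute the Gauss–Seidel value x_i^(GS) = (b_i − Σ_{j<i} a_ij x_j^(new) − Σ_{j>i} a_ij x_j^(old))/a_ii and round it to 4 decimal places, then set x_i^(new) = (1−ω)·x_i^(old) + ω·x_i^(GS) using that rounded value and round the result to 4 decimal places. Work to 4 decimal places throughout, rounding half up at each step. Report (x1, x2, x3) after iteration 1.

(-1.1280, -0.4802, 1.5021)

Iteration 1:
  x1: GS value = (8 - (4)·0.0000 - (2)·0.0000) / (-10) = -0.8000;  x1 ← (1−ω)·0.0000 + ω·-0.8000 = -1.1280
  x2: GS value = (1 - (-3)·-1.1280 - (-2)·0.0000) / (7) = -0.3406;  x2 ← (1−ω)·0.0000 + ω·-0.3406 = -0.4802
  x3: GS value = (8 - (-1)·-1.1280 - (-1)·-0.4802) / (6) = 1.0653;  x3 ← (1−ω)·0.0000 + ω·1.0653 = 1.5021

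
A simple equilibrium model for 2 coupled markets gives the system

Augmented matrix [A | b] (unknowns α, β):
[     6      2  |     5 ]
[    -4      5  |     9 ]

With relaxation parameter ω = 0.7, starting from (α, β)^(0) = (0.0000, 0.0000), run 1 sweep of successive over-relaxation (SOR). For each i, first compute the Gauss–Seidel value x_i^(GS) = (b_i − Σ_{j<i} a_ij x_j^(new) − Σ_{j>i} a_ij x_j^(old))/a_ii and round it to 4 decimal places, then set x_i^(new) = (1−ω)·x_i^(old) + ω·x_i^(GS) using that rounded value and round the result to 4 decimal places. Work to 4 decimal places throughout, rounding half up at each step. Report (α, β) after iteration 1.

(0.5833, 1.5866)

Iteration 1:
  α: GS value = (5 - (2)·0.0000) / (6) = 0.8333;  α ← (1−ω)·0.0000 + ω·0.8333 = 0.5833
  β: GS value = (9 - (-4)·0.5833) / (5) = 2.2666;  β ← (1−ω)·0.0000 + ω·2.2666 = 1.5866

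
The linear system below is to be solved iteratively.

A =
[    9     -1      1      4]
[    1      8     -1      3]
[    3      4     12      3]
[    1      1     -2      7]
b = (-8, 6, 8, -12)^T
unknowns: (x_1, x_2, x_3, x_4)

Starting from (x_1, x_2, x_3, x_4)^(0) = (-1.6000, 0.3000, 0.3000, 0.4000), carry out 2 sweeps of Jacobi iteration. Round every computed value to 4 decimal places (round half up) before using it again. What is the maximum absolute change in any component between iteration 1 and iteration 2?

Iteration 1:
  x_1 = (-8 - (-1)·0.3000 - (1)·0.3000 - (4)·0.4000) / (9) = -1.0667
  x_2 = (6 - (1)·-1.6000 - (-1)·0.3000 - (3)·0.4000) / (8) = 0.8375
  x_3 = (8 - (3)·-1.6000 - (4)·0.3000 - (3)·0.4000) / (12) = 0.8667
  x_4 = (-12 - (1)·-1.6000 - (1)·0.3000 - (-2)·0.3000) / (7) = -1.4429
Iteration 2:
  x_1 = (-8 - (-1)·0.8375 - (1)·0.8667 - (4)·-1.4429) / (9) = -0.2508
  x_2 = (6 - (1)·-1.0667 - (-1)·0.8667 - (3)·-1.4429) / (8) = 1.5328
  x_3 = (8 - (3)·-1.0667 - (4)·0.8375 - (3)·-1.4429) / (12) = 1.0149
  x_4 = (-12 - (1)·-1.0667 - (1)·0.8375 - (-2)·0.8667) / (7) = -1.4339
Change: (0.8159, 0.6953, 0.1482, 0.0090) → max |·| = 0.8159

0.8159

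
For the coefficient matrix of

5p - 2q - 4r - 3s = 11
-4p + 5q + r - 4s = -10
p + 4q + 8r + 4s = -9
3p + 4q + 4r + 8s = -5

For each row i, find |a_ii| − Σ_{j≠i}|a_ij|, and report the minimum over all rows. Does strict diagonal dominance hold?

row 1: |5| − (2+4+3) = -4
row 2: |5| − (4+1+4) = -4
row 3: |8| − (1+4+4) = -1
row 4: |8| − (3+4+4) = -3
minimum over rows = -4 → not strictly diagonally dominant

-4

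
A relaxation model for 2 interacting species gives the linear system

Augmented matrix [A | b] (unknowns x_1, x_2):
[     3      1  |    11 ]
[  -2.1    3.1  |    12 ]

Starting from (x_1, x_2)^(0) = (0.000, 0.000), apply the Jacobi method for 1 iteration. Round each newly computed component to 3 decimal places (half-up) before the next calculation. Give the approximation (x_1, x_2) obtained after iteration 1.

Iteration 1:
  x_1 = (11 - (1)·0.000) / (3) = 3.667
  x_2 = (12 - (-2.1)·0.000) / (3.1) = 3.871

(3.667, 3.871)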